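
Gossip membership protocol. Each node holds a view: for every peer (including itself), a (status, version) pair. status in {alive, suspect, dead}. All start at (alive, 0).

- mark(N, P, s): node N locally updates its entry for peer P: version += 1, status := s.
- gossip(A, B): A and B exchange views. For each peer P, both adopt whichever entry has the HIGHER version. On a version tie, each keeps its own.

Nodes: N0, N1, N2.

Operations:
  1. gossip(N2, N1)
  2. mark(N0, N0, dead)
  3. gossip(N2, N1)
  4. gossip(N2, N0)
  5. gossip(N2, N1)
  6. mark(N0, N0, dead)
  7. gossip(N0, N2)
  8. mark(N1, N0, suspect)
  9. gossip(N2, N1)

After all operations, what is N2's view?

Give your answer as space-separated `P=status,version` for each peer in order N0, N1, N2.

Answer: N0=dead,2 N1=alive,0 N2=alive,0

Derivation:
Op 1: gossip N2<->N1 -> N2.N0=(alive,v0) N2.N1=(alive,v0) N2.N2=(alive,v0) | N1.N0=(alive,v0) N1.N1=(alive,v0) N1.N2=(alive,v0)
Op 2: N0 marks N0=dead -> (dead,v1)
Op 3: gossip N2<->N1 -> N2.N0=(alive,v0) N2.N1=(alive,v0) N2.N2=(alive,v0) | N1.N0=(alive,v0) N1.N1=(alive,v0) N1.N2=(alive,v0)
Op 4: gossip N2<->N0 -> N2.N0=(dead,v1) N2.N1=(alive,v0) N2.N2=(alive,v0) | N0.N0=(dead,v1) N0.N1=(alive,v0) N0.N2=(alive,v0)
Op 5: gossip N2<->N1 -> N2.N0=(dead,v1) N2.N1=(alive,v0) N2.N2=(alive,v0) | N1.N0=(dead,v1) N1.N1=(alive,v0) N1.N2=(alive,v0)
Op 6: N0 marks N0=dead -> (dead,v2)
Op 7: gossip N0<->N2 -> N0.N0=(dead,v2) N0.N1=(alive,v0) N0.N2=(alive,v0) | N2.N0=(dead,v2) N2.N1=(alive,v0) N2.N2=(alive,v0)
Op 8: N1 marks N0=suspect -> (suspect,v2)
Op 9: gossip N2<->N1 -> N2.N0=(dead,v2) N2.N1=(alive,v0) N2.N2=(alive,v0) | N1.N0=(suspect,v2) N1.N1=(alive,v0) N1.N2=(alive,v0)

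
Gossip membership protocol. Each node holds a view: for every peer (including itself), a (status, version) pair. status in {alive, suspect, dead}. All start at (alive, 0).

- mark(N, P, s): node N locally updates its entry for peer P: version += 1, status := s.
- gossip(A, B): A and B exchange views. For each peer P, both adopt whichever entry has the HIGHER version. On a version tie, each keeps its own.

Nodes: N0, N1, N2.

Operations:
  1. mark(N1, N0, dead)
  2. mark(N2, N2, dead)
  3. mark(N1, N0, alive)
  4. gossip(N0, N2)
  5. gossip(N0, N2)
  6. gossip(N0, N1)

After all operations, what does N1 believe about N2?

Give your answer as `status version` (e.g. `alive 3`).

Answer: dead 1

Derivation:
Op 1: N1 marks N0=dead -> (dead,v1)
Op 2: N2 marks N2=dead -> (dead,v1)
Op 3: N1 marks N0=alive -> (alive,v2)
Op 4: gossip N0<->N2 -> N0.N0=(alive,v0) N0.N1=(alive,v0) N0.N2=(dead,v1) | N2.N0=(alive,v0) N2.N1=(alive,v0) N2.N2=(dead,v1)
Op 5: gossip N0<->N2 -> N0.N0=(alive,v0) N0.N1=(alive,v0) N0.N2=(dead,v1) | N2.N0=(alive,v0) N2.N1=(alive,v0) N2.N2=(dead,v1)
Op 6: gossip N0<->N1 -> N0.N0=(alive,v2) N0.N1=(alive,v0) N0.N2=(dead,v1) | N1.N0=(alive,v2) N1.N1=(alive,v0) N1.N2=(dead,v1)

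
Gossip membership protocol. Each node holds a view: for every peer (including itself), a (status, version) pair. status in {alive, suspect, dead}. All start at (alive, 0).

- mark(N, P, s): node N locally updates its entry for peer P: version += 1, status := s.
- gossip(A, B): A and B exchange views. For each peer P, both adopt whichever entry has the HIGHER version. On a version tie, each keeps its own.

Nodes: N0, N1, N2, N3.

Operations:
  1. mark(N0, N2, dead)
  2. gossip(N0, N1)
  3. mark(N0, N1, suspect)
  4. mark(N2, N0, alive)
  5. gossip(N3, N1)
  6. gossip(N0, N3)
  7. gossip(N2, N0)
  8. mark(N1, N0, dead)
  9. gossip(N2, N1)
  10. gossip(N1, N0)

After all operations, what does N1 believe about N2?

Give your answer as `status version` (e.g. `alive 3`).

Op 1: N0 marks N2=dead -> (dead,v1)
Op 2: gossip N0<->N1 -> N0.N0=(alive,v0) N0.N1=(alive,v0) N0.N2=(dead,v1) N0.N3=(alive,v0) | N1.N0=(alive,v0) N1.N1=(alive,v0) N1.N2=(dead,v1) N1.N3=(alive,v0)
Op 3: N0 marks N1=suspect -> (suspect,v1)
Op 4: N2 marks N0=alive -> (alive,v1)
Op 5: gossip N3<->N1 -> N3.N0=(alive,v0) N3.N1=(alive,v0) N3.N2=(dead,v1) N3.N3=(alive,v0) | N1.N0=(alive,v0) N1.N1=(alive,v0) N1.N2=(dead,v1) N1.N3=(alive,v0)
Op 6: gossip N0<->N3 -> N0.N0=(alive,v0) N0.N1=(suspect,v1) N0.N2=(dead,v1) N0.N3=(alive,v0) | N3.N0=(alive,v0) N3.N1=(suspect,v1) N3.N2=(dead,v1) N3.N3=(alive,v0)
Op 7: gossip N2<->N0 -> N2.N0=(alive,v1) N2.N1=(suspect,v1) N2.N2=(dead,v1) N2.N3=(alive,v0) | N0.N0=(alive,v1) N0.N1=(suspect,v1) N0.N2=(dead,v1) N0.N3=(alive,v0)
Op 8: N1 marks N0=dead -> (dead,v1)
Op 9: gossip N2<->N1 -> N2.N0=(alive,v1) N2.N1=(suspect,v1) N2.N2=(dead,v1) N2.N3=(alive,v0) | N1.N0=(dead,v1) N1.N1=(suspect,v1) N1.N2=(dead,v1) N1.N3=(alive,v0)
Op 10: gossip N1<->N0 -> N1.N0=(dead,v1) N1.N1=(suspect,v1) N1.N2=(dead,v1) N1.N3=(alive,v0) | N0.N0=(alive,v1) N0.N1=(suspect,v1) N0.N2=(dead,v1) N0.N3=(alive,v0)

Answer: dead 1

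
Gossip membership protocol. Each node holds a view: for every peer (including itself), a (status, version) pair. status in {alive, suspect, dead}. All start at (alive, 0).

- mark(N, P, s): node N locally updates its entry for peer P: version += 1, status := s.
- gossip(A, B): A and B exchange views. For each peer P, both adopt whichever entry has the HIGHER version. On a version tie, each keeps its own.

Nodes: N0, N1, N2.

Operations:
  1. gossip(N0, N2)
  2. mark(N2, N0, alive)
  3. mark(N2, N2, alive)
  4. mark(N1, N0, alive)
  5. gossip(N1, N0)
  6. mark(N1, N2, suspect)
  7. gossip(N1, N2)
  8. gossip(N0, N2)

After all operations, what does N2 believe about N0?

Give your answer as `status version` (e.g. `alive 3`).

Answer: alive 1

Derivation:
Op 1: gossip N0<->N2 -> N0.N0=(alive,v0) N0.N1=(alive,v0) N0.N2=(alive,v0) | N2.N0=(alive,v0) N2.N1=(alive,v0) N2.N2=(alive,v0)
Op 2: N2 marks N0=alive -> (alive,v1)
Op 3: N2 marks N2=alive -> (alive,v1)
Op 4: N1 marks N0=alive -> (alive,v1)
Op 5: gossip N1<->N0 -> N1.N0=(alive,v1) N1.N1=(alive,v0) N1.N2=(alive,v0) | N0.N0=(alive,v1) N0.N1=(alive,v0) N0.N2=(alive,v0)
Op 6: N1 marks N2=suspect -> (suspect,v1)
Op 7: gossip N1<->N2 -> N1.N0=(alive,v1) N1.N1=(alive,v0) N1.N2=(suspect,v1) | N2.N0=(alive,v1) N2.N1=(alive,v0) N2.N2=(alive,v1)
Op 8: gossip N0<->N2 -> N0.N0=(alive,v1) N0.N1=(alive,v0) N0.N2=(alive,v1) | N2.N0=(alive,v1) N2.N1=(alive,v0) N2.N2=(alive,v1)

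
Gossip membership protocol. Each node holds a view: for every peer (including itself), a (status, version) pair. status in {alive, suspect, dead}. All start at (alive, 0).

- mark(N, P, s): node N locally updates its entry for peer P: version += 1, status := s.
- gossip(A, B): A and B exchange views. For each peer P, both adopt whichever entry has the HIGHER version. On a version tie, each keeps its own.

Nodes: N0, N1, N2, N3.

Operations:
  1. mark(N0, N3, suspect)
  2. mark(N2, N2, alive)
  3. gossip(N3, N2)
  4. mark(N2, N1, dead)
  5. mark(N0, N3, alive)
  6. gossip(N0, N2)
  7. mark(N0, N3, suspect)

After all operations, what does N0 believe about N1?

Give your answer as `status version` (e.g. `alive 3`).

Op 1: N0 marks N3=suspect -> (suspect,v1)
Op 2: N2 marks N2=alive -> (alive,v1)
Op 3: gossip N3<->N2 -> N3.N0=(alive,v0) N3.N1=(alive,v0) N3.N2=(alive,v1) N3.N3=(alive,v0) | N2.N0=(alive,v0) N2.N1=(alive,v0) N2.N2=(alive,v1) N2.N3=(alive,v0)
Op 4: N2 marks N1=dead -> (dead,v1)
Op 5: N0 marks N3=alive -> (alive,v2)
Op 6: gossip N0<->N2 -> N0.N0=(alive,v0) N0.N1=(dead,v1) N0.N2=(alive,v1) N0.N3=(alive,v2) | N2.N0=(alive,v0) N2.N1=(dead,v1) N2.N2=(alive,v1) N2.N3=(alive,v2)
Op 7: N0 marks N3=suspect -> (suspect,v3)

Answer: dead 1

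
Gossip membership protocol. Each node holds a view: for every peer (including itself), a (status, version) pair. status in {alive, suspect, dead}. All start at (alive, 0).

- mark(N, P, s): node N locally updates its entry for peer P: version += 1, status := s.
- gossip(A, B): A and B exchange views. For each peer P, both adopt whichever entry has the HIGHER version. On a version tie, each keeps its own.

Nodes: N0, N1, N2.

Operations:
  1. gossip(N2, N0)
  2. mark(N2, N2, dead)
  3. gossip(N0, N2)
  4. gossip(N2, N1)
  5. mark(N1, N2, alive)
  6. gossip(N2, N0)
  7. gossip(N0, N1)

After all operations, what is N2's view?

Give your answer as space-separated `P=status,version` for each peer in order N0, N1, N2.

Op 1: gossip N2<->N0 -> N2.N0=(alive,v0) N2.N1=(alive,v0) N2.N2=(alive,v0) | N0.N0=(alive,v0) N0.N1=(alive,v0) N0.N2=(alive,v0)
Op 2: N2 marks N2=dead -> (dead,v1)
Op 3: gossip N0<->N2 -> N0.N0=(alive,v0) N0.N1=(alive,v0) N0.N2=(dead,v1) | N2.N0=(alive,v0) N2.N1=(alive,v0) N2.N2=(dead,v1)
Op 4: gossip N2<->N1 -> N2.N0=(alive,v0) N2.N1=(alive,v0) N2.N2=(dead,v1) | N1.N0=(alive,v0) N1.N1=(alive,v0) N1.N2=(dead,v1)
Op 5: N1 marks N2=alive -> (alive,v2)
Op 6: gossip N2<->N0 -> N2.N0=(alive,v0) N2.N1=(alive,v0) N2.N2=(dead,v1) | N0.N0=(alive,v0) N0.N1=(alive,v0) N0.N2=(dead,v1)
Op 7: gossip N0<->N1 -> N0.N0=(alive,v0) N0.N1=(alive,v0) N0.N2=(alive,v2) | N1.N0=(alive,v0) N1.N1=(alive,v0) N1.N2=(alive,v2)

Answer: N0=alive,0 N1=alive,0 N2=dead,1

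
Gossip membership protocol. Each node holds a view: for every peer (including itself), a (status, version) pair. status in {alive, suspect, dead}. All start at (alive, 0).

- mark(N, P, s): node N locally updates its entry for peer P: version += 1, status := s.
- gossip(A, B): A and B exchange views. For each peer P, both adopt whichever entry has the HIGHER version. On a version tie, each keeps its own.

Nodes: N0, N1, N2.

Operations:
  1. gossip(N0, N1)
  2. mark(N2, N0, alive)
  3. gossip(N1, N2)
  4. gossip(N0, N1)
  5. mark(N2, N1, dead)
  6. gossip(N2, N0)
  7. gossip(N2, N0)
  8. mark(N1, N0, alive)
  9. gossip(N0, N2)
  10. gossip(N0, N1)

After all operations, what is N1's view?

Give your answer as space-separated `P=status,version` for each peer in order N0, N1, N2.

Op 1: gossip N0<->N1 -> N0.N0=(alive,v0) N0.N1=(alive,v0) N0.N2=(alive,v0) | N1.N0=(alive,v0) N1.N1=(alive,v0) N1.N2=(alive,v0)
Op 2: N2 marks N0=alive -> (alive,v1)
Op 3: gossip N1<->N2 -> N1.N0=(alive,v1) N1.N1=(alive,v0) N1.N2=(alive,v0) | N2.N0=(alive,v1) N2.N1=(alive,v0) N2.N2=(alive,v0)
Op 4: gossip N0<->N1 -> N0.N0=(alive,v1) N0.N1=(alive,v0) N0.N2=(alive,v0) | N1.N0=(alive,v1) N1.N1=(alive,v0) N1.N2=(alive,v0)
Op 5: N2 marks N1=dead -> (dead,v1)
Op 6: gossip N2<->N0 -> N2.N0=(alive,v1) N2.N1=(dead,v1) N2.N2=(alive,v0) | N0.N0=(alive,v1) N0.N1=(dead,v1) N0.N2=(alive,v0)
Op 7: gossip N2<->N0 -> N2.N0=(alive,v1) N2.N1=(dead,v1) N2.N2=(alive,v0) | N0.N0=(alive,v1) N0.N1=(dead,v1) N0.N2=(alive,v0)
Op 8: N1 marks N0=alive -> (alive,v2)
Op 9: gossip N0<->N2 -> N0.N0=(alive,v1) N0.N1=(dead,v1) N0.N2=(alive,v0) | N2.N0=(alive,v1) N2.N1=(dead,v1) N2.N2=(alive,v0)
Op 10: gossip N0<->N1 -> N0.N0=(alive,v2) N0.N1=(dead,v1) N0.N2=(alive,v0) | N1.N0=(alive,v2) N1.N1=(dead,v1) N1.N2=(alive,v0)

Answer: N0=alive,2 N1=dead,1 N2=alive,0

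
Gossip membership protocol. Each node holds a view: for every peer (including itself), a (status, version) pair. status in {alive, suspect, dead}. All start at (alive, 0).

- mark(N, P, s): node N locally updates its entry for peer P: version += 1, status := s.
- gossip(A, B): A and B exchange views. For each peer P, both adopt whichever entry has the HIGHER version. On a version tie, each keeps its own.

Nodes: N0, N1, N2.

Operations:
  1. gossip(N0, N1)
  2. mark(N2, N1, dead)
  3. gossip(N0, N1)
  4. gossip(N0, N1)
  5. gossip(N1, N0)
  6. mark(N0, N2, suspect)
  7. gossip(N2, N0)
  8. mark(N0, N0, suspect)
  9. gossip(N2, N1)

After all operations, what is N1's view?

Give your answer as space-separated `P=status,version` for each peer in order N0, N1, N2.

Op 1: gossip N0<->N1 -> N0.N0=(alive,v0) N0.N1=(alive,v0) N0.N2=(alive,v0) | N1.N0=(alive,v0) N1.N1=(alive,v0) N1.N2=(alive,v0)
Op 2: N2 marks N1=dead -> (dead,v1)
Op 3: gossip N0<->N1 -> N0.N0=(alive,v0) N0.N1=(alive,v0) N0.N2=(alive,v0) | N1.N0=(alive,v0) N1.N1=(alive,v0) N1.N2=(alive,v0)
Op 4: gossip N0<->N1 -> N0.N0=(alive,v0) N0.N1=(alive,v0) N0.N2=(alive,v0) | N1.N0=(alive,v0) N1.N1=(alive,v0) N1.N2=(alive,v0)
Op 5: gossip N1<->N0 -> N1.N0=(alive,v0) N1.N1=(alive,v0) N1.N2=(alive,v0) | N0.N0=(alive,v0) N0.N1=(alive,v0) N0.N2=(alive,v0)
Op 6: N0 marks N2=suspect -> (suspect,v1)
Op 7: gossip N2<->N0 -> N2.N0=(alive,v0) N2.N1=(dead,v1) N2.N2=(suspect,v1) | N0.N0=(alive,v0) N0.N1=(dead,v1) N0.N2=(suspect,v1)
Op 8: N0 marks N0=suspect -> (suspect,v1)
Op 9: gossip N2<->N1 -> N2.N0=(alive,v0) N2.N1=(dead,v1) N2.N2=(suspect,v1) | N1.N0=(alive,v0) N1.N1=(dead,v1) N1.N2=(suspect,v1)

Answer: N0=alive,0 N1=dead,1 N2=suspect,1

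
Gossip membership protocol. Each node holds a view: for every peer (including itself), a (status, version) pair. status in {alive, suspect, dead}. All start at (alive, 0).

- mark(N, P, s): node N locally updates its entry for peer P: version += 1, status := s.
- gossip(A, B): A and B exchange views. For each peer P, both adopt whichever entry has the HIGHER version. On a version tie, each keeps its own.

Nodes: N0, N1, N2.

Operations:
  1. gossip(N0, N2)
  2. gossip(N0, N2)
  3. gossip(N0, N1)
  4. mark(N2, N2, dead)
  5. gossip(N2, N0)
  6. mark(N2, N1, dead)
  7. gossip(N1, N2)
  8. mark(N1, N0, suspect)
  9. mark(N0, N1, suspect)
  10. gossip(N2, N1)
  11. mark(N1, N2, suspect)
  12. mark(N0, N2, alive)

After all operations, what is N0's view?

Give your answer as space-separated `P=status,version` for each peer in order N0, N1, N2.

Answer: N0=alive,0 N1=suspect,1 N2=alive,2

Derivation:
Op 1: gossip N0<->N2 -> N0.N0=(alive,v0) N0.N1=(alive,v0) N0.N2=(alive,v0) | N2.N0=(alive,v0) N2.N1=(alive,v0) N2.N2=(alive,v0)
Op 2: gossip N0<->N2 -> N0.N0=(alive,v0) N0.N1=(alive,v0) N0.N2=(alive,v0) | N2.N0=(alive,v0) N2.N1=(alive,v0) N2.N2=(alive,v0)
Op 3: gossip N0<->N1 -> N0.N0=(alive,v0) N0.N1=(alive,v0) N0.N2=(alive,v0) | N1.N0=(alive,v0) N1.N1=(alive,v0) N1.N2=(alive,v0)
Op 4: N2 marks N2=dead -> (dead,v1)
Op 5: gossip N2<->N0 -> N2.N0=(alive,v0) N2.N1=(alive,v0) N2.N2=(dead,v1) | N0.N0=(alive,v0) N0.N1=(alive,v0) N0.N2=(dead,v1)
Op 6: N2 marks N1=dead -> (dead,v1)
Op 7: gossip N1<->N2 -> N1.N0=(alive,v0) N1.N1=(dead,v1) N1.N2=(dead,v1) | N2.N0=(alive,v0) N2.N1=(dead,v1) N2.N2=(dead,v1)
Op 8: N1 marks N0=suspect -> (suspect,v1)
Op 9: N0 marks N1=suspect -> (suspect,v1)
Op 10: gossip N2<->N1 -> N2.N0=(suspect,v1) N2.N1=(dead,v1) N2.N2=(dead,v1) | N1.N0=(suspect,v1) N1.N1=(dead,v1) N1.N2=(dead,v1)
Op 11: N1 marks N2=suspect -> (suspect,v2)
Op 12: N0 marks N2=alive -> (alive,v2)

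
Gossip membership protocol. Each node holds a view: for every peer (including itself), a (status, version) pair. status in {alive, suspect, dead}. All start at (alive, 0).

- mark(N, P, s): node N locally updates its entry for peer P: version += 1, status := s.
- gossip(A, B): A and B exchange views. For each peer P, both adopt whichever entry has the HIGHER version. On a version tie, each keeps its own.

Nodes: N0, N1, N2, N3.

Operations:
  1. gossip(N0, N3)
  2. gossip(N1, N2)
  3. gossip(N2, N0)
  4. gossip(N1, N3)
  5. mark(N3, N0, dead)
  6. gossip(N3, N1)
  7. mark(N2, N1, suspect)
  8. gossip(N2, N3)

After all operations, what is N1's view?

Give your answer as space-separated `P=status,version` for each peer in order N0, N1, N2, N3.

Answer: N0=dead,1 N1=alive,0 N2=alive,0 N3=alive,0

Derivation:
Op 1: gossip N0<->N3 -> N0.N0=(alive,v0) N0.N1=(alive,v0) N0.N2=(alive,v0) N0.N3=(alive,v0) | N3.N0=(alive,v0) N3.N1=(alive,v0) N3.N2=(alive,v0) N3.N3=(alive,v0)
Op 2: gossip N1<->N2 -> N1.N0=(alive,v0) N1.N1=(alive,v0) N1.N2=(alive,v0) N1.N3=(alive,v0) | N2.N0=(alive,v0) N2.N1=(alive,v0) N2.N2=(alive,v0) N2.N3=(alive,v0)
Op 3: gossip N2<->N0 -> N2.N0=(alive,v0) N2.N1=(alive,v0) N2.N2=(alive,v0) N2.N3=(alive,v0) | N0.N0=(alive,v0) N0.N1=(alive,v0) N0.N2=(alive,v0) N0.N3=(alive,v0)
Op 4: gossip N1<->N3 -> N1.N0=(alive,v0) N1.N1=(alive,v0) N1.N2=(alive,v0) N1.N3=(alive,v0) | N3.N0=(alive,v0) N3.N1=(alive,v0) N3.N2=(alive,v0) N3.N3=(alive,v0)
Op 5: N3 marks N0=dead -> (dead,v1)
Op 6: gossip N3<->N1 -> N3.N0=(dead,v1) N3.N1=(alive,v0) N3.N2=(alive,v0) N3.N3=(alive,v0) | N1.N0=(dead,v1) N1.N1=(alive,v0) N1.N2=(alive,v0) N1.N3=(alive,v0)
Op 7: N2 marks N1=suspect -> (suspect,v1)
Op 8: gossip N2<->N3 -> N2.N0=(dead,v1) N2.N1=(suspect,v1) N2.N2=(alive,v0) N2.N3=(alive,v0) | N3.N0=(dead,v1) N3.N1=(suspect,v1) N3.N2=(alive,v0) N3.N3=(alive,v0)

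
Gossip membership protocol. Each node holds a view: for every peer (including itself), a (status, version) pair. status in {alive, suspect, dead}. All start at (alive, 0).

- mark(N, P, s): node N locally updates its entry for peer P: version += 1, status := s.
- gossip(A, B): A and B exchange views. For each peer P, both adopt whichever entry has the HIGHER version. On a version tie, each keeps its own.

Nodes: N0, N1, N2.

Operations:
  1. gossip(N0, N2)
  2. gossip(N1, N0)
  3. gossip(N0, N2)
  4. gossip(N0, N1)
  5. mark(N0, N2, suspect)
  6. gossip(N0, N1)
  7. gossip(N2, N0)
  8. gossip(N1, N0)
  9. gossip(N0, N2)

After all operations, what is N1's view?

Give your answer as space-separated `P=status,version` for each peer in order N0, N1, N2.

Op 1: gossip N0<->N2 -> N0.N0=(alive,v0) N0.N1=(alive,v0) N0.N2=(alive,v0) | N2.N0=(alive,v0) N2.N1=(alive,v0) N2.N2=(alive,v0)
Op 2: gossip N1<->N0 -> N1.N0=(alive,v0) N1.N1=(alive,v0) N1.N2=(alive,v0) | N0.N0=(alive,v0) N0.N1=(alive,v0) N0.N2=(alive,v0)
Op 3: gossip N0<->N2 -> N0.N0=(alive,v0) N0.N1=(alive,v0) N0.N2=(alive,v0) | N2.N0=(alive,v0) N2.N1=(alive,v0) N2.N2=(alive,v0)
Op 4: gossip N0<->N1 -> N0.N0=(alive,v0) N0.N1=(alive,v0) N0.N2=(alive,v0) | N1.N0=(alive,v0) N1.N1=(alive,v0) N1.N2=(alive,v0)
Op 5: N0 marks N2=suspect -> (suspect,v1)
Op 6: gossip N0<->N1 -> N0.N0=(alive,v0) N0.N1=(alive,v0) N0.N2=(suspect,v1) | N1.N0=(alive,v0) N1.N1=(alive,v0) N1.N2=(suspect,v1)
Op 7: gossip N2<->N0 -> N2.N0=(alive,v0) N2.N1=(alive,v0) N2.N2=(suspect,v1) | N0.N0=(alive,v0) N0.N1=(alive,v0) N0.N2=(suspect,v1)
Op 8: gossip N1<->N0 -> N1.N0=(alive,v0) N1.N1=(alive,v0) N1.N2=(suspect,v1) | N0.N0=(alive,v0) N0.N1=(alive,v0) N0.N2=(suspect,v1)
Op 9: gossip N0<->N2 -> N0.N0=(alive,v0) N0.N1=(alive,v0) N0.N2=(suspect,v1) | N2.N0=(alive,v0) N2.N1=(alive,v0) N2.N2=(suspect,v1)

Answer: N0=alive,0 N1=alive,0 N2=suspect,1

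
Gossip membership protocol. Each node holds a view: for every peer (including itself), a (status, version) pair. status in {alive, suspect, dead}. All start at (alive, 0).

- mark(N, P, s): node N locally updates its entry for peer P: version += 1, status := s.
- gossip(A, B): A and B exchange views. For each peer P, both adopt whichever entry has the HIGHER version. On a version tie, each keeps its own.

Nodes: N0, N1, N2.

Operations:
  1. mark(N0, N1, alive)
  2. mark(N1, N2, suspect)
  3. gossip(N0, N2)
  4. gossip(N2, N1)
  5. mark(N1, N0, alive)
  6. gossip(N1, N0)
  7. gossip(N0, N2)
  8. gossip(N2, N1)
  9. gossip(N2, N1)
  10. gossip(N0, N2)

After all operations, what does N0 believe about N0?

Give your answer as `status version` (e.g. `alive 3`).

Op 1: N0 marks N1=alive -> (alive,v1)
Op 2: N1 marks N2=suspect -> (suspect,v1)
Op 3: gossip N0<->N2 -> N0.N0=(alive,v0) N0.N1=(alive,v1) N0.N2=(alive,v0) | N2.N0=(alive,v0) N2.N1=(alive,v1) N2.N2=(alive,v0)
Op 4: gossip N2<->N1 -> N2.N0=(alive,v0) N2.N1=(alive,v1) N2.N2=(suspect,v1) | N1.N0=(alive,v0) N1.N1=(alive,v1) N1.N2=(suspect,v1)
Op 5: N1 marks N0=alive -> (alive,v1)
Op 6: gossip N1<->N0 -> N1.N0=(alive,v1) N1.N1=(alive,v1) N1.N2=(suspect,v1) | N0.N0=(alive,v1) N0.N1=(alive,v1) N0.N2=(suspect,v1)
Op 7: gossip N0<->N2 -> N0.N0=(alive,v1) N0.N1=(alive,v1) N0.N2=(suspect,v1) | N2.N0=(alive,v1) N2.N1=(alive,v1) N2.N2=(suspect,v1)
Op 8: gossip N2<->N1 -> N2.N0=(alive,v1) N2.N1=(alive,v1) N2.N2=(suspect,v1) | N1.N0=(alive,v1) N1.N1=(alive,v1) N1.N2=(suspect,v1)
Op 9: gossip N2<->N1 -> N2.N0=(alive,v1) N2.N1=(alive,v1) N2.N2=(suspect,v1) | N1.N0=(alive,v1) N1.N1=(alive,v1) N1.N2=(suspect,v1)
Op 10: gossip N0<->N2 -> N0.N0=(alive,v1) N0.N1=(alive,v1) N0.N2=(suspect,v1) | N2.N0=(alive,v1) N2.N1=(alive,v1) N2.N2=(suspect,v1)

Answer: alive 1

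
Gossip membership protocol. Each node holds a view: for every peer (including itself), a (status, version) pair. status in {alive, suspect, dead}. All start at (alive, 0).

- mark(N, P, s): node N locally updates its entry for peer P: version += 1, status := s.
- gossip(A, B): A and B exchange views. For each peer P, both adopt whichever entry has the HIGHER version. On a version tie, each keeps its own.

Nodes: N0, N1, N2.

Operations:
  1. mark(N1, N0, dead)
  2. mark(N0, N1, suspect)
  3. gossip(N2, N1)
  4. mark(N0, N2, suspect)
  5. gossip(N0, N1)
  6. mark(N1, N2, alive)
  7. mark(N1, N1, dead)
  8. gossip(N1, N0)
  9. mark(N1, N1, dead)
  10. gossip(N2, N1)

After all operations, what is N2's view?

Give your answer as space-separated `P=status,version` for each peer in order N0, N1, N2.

Answer: N0=dead,1 N1=dead,3 N2=alive,2

Derivation:
Op 1: N1 marks N0=dead -> (dead,v1)
Op 2: N0 marks N1=suspect -> (suspect,v1)
Op 3: gossip N2<->N1 -> N2.N0=(dead,v1) N2.N1=(alive,v0) N2.N2=(alive,v0) | N1.N0=(dead,v1) N1.N1=(alive,v0) N1.N2=(alive,v0)
Op 4: N0 marks N2=suspect -> (suspect,v1)
Op 5: gossip N0<->N1 -> N0.N0=(dead,v1) N0.N1=(suspect,v1) N0.N2=(suspect,v1) | N1.N0=(dead,v1) N1.N1=(suspect,v1) N1.N2=(suspect,v1)
Op 6: N1 marks N2=alive -> (alive,v2)
Op 7: N1 marks N1=dead -> (dead,v2)
Op 8: gossip N1<->N0 -> N1.N0=(dead,v1) N1.N1=(dead,v2) N1.N2=(alive,v2) | N0.N0=(dead,v1) N0.N1=(dead,v2) N0.N2=(alive,v2)
Op 9: N1 marks N1=dead -> (dead,v3)
Op 10: gossip N2<->N1 -> N2.N0=(dead,v1) N2.N1=(dead,v3) N2.N2=(alive,v2) | N1.N0=(dead,v1) N1.N1=(dead,v3) N1.N2=(alive,v2)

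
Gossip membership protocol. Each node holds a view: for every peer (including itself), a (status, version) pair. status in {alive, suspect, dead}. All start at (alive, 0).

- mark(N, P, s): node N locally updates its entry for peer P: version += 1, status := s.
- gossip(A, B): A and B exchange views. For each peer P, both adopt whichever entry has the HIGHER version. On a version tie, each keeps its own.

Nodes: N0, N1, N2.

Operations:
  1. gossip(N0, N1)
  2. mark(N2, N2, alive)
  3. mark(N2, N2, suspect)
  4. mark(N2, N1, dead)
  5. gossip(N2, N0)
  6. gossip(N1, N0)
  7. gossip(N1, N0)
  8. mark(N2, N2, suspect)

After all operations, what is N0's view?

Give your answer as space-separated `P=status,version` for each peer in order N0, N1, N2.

Answer: N0=alive,0 N1=dead,1 N2=suspect,2

Derivation:
Op 1: gossip N0<->N1 -> N0.N0=(alive,v0) N0.N1=(alive,v0) N0.N2=(alive,v0) | N1.N0=(alive,v0) N1.N1=(alive,v0) N1.N2=(alive,v0)
Op 2: N2 marks N2=alive -> (alive,v1)
Op 3: N2 marks N2=suspect -> (suspect,v2)
Op 4: N2 marks N1=dead -> (dead,v1)
Op 5: gossip N2<->N0 -> N2.N0=(alive,v0) N2.N1=(dead,v1) N2.N2=(suspect,v2) | N0.N0=(alive,v0) N0.N1=(dead,v1) N0.N2=(suspect,v2)
Op 6: gossip N1<->N0 -> N1.N0=(alive,v0) N1.N1=(dead,v1) N1.N2=(suspect,v2) | N0.N0=(alive,v0) N0.N1=(dead,v1) N0.N2=(suspect,v2)
Op 7: gossip N1<->N0 -> N1.N0=(alive,v0) N1.N1=(dead,v1) N1.N2=(suspect,v2) | N0.N0=(alive,v0) N0.N1=(dead,v1) N0.N2=(suspect,v2)
Op 8: N2 marks N2=suspect -> (suspect,v3)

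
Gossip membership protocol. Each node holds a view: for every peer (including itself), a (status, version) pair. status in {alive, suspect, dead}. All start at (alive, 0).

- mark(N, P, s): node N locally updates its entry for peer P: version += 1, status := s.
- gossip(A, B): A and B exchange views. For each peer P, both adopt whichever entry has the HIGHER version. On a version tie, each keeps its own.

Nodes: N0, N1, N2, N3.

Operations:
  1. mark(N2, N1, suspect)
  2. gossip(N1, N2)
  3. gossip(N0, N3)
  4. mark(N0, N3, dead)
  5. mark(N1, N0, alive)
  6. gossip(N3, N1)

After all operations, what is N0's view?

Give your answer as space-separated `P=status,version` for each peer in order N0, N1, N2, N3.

Op 1: N2 marks N1=suspect -> (suspect,v1)
Op 2: gossip N1<->N2 -> N1.N0=(alive,v0) N1.N1=(suspect,v1) N1.N2=(alive,v0) N1.N3=(alive,v0) | N2.N0=(alive,v0) N2.N1=(suspect,v1) N2.N2=(alive,v0) N2.N3=(alive,v0)
Op 3: gossip N0<->N3 -> N0.N0=(alive,v0) N0.N1=(alive,v0) N0.N2=(alive,v0) N0.N3=(alive,v0) | N3.N0=(alive,v0) N3.N1=(alive,v0) N3.N2=(alive,v0) N3.N3=(alive,v0)
Op 4: N0 marks N3=dead -> (dead,v1)
Op 5: N1 marks N0=alive -> (alive,v1)
Op 6: gossip N3<->N1 -> N3.N0=(alive,v1) N3.N1=(suspect,v1) N3.N2=(alive,v0) N3.N3=(alive,v0) | N1.N0=(alive,v1) N1.N1=(suspect,v1) N1.N2=(alive,v0) N1.N3=(alive,v0)

Answer: N0=alive,0 N1=alive,0 N2=alive,0 N3=dead,1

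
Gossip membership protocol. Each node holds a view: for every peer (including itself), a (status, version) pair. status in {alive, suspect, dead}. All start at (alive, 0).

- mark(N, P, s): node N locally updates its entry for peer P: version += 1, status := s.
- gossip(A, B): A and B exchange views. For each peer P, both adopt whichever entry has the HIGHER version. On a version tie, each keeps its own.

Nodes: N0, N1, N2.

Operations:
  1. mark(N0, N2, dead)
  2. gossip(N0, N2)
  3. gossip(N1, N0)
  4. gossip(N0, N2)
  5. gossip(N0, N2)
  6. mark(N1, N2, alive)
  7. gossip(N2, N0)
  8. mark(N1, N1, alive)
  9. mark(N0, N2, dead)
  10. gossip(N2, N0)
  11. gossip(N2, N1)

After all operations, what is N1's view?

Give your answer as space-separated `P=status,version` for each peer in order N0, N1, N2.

Op 1: N0 marks N2=dead -> (dead,v1)
Op 2: gossip N0<->N2 -> N0.N0=(alive,v0) N0.N1=(alive,v0) N0.N2=(dead,v1) | N2.N0=(alive,v0) N2.N1=(alive,v0) N2.N2=(dead,v1)
Op 3: gossip N1<->N0 -> N1.N0=(alive,v0) N1.N1=(alive,v0) N1.N2=(dead,v1) | N0.N0=(alive,v0) N0.N1=(alive,v0) N0.N2=(dead,v1)
Op 4: gossip N0<->N2 -> N0.N0=(alive,v0) N0.N1=(alive,v0) N0.N2=(dead,v1) | N2.N0=(alive,v0) N2.N1=(alive,v0) N2.N2=(dead,v1)
Op 5: gossip N0<->N2 -> N0.N0=(alive,v0) N0.N1=(alive,v0) N0.N2=(dead,v1) | N2.N0=(alive,v0) N2.N1=(alive,v0) N2.N2=(dead,v1)
Op 6: N1 marks N2=alive -> (alive,v2)
Op 7: gossip N2<->N0 -> N2.N0=(alive,v0) N2.N1=(alive,v0) N2.N2=(dead,v1) | N0.N0=(alive,v0) N0.N1=(alive,v0) N0.N2=(dead,v1)
Op 8: N1 marks N1=alive -> (alive,v1)
Op 9: N0 marks N2=dead -> (dead,v2)
Op 10: gossip N2<->N0 -> N2.N0=(alive,v0) N2.N1=(alive,v0) N2.N2=(dead,v2) | N0.N0=(alive,v0) N0.N1=(alive,v0) N0.N2=(dead,v2)
Op 11: gossip N2<->N1 -> N2.N0=(alive,v0) N2.N1=(alive,v1) N2.N2=(dead,v2) | N1.N0=(alive,v0) N1.N1=(alive,v1) N1.N2=(alive,v2)

Answer: N0=alive,0 N1=alive,1 N2=alive,2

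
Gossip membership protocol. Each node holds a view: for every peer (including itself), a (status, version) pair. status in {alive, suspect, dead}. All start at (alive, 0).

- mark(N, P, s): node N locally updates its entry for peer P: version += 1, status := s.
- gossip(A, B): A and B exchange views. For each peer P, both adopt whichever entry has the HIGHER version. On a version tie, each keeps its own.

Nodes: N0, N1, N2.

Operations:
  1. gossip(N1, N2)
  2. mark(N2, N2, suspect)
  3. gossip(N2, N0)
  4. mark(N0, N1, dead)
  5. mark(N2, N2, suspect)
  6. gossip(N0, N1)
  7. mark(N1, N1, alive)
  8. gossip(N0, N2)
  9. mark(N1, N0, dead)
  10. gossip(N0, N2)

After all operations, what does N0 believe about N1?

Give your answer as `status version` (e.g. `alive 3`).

Op 1: gossip N1<->N2 -> N1.N0=(alive,v0) N1.N1=(alive,v0) N1.N2=(alive,v0) | N2.N0=(alive,v0) N2.N1=(alive,v0) N2.N2=(alive,v0)
Op 2: N2 marks N2=suspect -> (suspect,v1)
Op 3: gossip N2<->N0 -> N2.N0=(alive,v0) N2.N1=(alive,v0) N2.N2=(suspect,v1) | N0.N0=(alive,v0) N0.N1=(alive,v0) N0.N2=(suspect,v1)
Op 4: N0 marks N1=dead -> (dead,v1)
Op 5: N2 marks N2=suspect -> (suspect,v2)
Op 6: gossip N0<->N1 -> N0.N0=(alive,v0) N0.N1=(dead,v1) N0.N2=(suspect,v1) | N1.N0=(alive,v0) N1.N1=(dead,v1) N1.N2=(suspect,v1)
Op 7: N1 marks N1=alive -> (alive,v2)
Op 8: gossip N0<->N2 -> N0.N0=(alive,v0) N0.N1=(dead,v1) N0.N2=(suspect,v2) | N2.N0=(alive,v0) N2.N1=(dead,v1) N2.N2=(suspect,v2)
Op 9: N1 marks N0=dead -> (dead,v1)
Op 10: gossip N0<->N2 -> N0.N0=(alive,v0) N0.N1=(dead,v1) N0.N2=(suspect,v2) | N2.N0=(alive,v0) N2.N1=(dead,v1) N2.N2=(suspect,v2)

Answer: dead 1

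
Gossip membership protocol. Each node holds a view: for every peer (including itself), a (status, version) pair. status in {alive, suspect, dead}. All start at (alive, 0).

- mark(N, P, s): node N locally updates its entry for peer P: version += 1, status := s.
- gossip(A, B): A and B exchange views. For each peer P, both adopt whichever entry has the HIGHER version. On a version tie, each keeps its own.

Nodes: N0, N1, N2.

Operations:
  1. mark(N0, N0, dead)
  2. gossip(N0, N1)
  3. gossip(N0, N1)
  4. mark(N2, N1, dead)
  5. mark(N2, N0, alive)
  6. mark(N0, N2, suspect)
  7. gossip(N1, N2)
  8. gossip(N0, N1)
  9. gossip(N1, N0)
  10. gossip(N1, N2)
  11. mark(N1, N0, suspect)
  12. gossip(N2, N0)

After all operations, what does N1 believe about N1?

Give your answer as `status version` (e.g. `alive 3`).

Op 1: N0 marks N0=dead -> (dead,v1)
Op 2: gossip N0<->N1 -> N0.N0=(dead,v1) N0.N1=(alive,v0) N0.N2=(alive,v0) | N1.N0=(dead,v1) N1.N1=(alive,v0) N1.N2=(alive,v0)
Op 3: gossip N0<->N1 -> N0.N0=(dead,v1) N0.N1=(alive,v0) N0.N2=(alive,v0) | N1.N0=(dead,v1) N1.N1=(alive,v0) N1.N2=(alive,v0)
Op 4: N2 marks N1=dead -> (dead,v1)
Op 5: N2 marks N0=alive -> (alive,v1)
Op 6: N0 marks N2=suspect -> (suspect,v1)
Op 7: gossip N1<->N2 -> N1.N0=(dead,v1) N1.N1=(dead,v1) N1.N2=(alive,v0) | N2.N0=(alive,v1) N2.N1=(dead,v1) N2.N2=(alive,v0)
Op 8: gossip N0<->N1 -> N0.N0=(dead,v1) N0.N1=(dead,v1) N0.N2=(suspect,v1) | N1.N0=(dead,v1) N1.N1=(dead,v1) N1.N2=(suspect,v1)
Op 9: gossip N1<->N0 -> N1.N0=(dead,v1) N1.N1=(dead,v1) N1.N2=(suspect,v1) | N0.N0=(dead,v1) N0.N1=(dead,v1) N0.N2=(suspect,v1)
Op 10: gossip N1<->N2 -> N1.N0=(dead,v1) N1.N1=(dead,v1) N1.N2=(suspect,v1) | N2.N0=(alive,v1) N2.N1=(dead,v1) N2.N2=(suspect,v1)
Op 11: N1 marks N0=suspect -> (suspect,v2)
Op 12: gossip N2<->N0 -> N2.N0=(alive,v1) N2.N1=(dead,v1) N2.N2=(suspect,v1) | N0.N0=(dead,v1) N0.N1=(dead,v1) N0.N2=(suspect,v1)

Answer: dead 1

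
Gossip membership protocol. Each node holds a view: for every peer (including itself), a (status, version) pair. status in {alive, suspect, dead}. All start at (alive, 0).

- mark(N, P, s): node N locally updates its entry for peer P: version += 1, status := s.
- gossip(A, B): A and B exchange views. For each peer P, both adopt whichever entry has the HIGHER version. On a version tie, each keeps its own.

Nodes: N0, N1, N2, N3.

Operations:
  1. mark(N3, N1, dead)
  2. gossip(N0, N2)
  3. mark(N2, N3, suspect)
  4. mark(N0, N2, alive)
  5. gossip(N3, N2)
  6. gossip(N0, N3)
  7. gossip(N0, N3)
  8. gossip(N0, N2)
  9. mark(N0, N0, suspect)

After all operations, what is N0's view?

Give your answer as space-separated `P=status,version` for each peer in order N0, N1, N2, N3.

Answer: N0=suspect,1 N1=dead,1 N2=alive,1 N3=suspect,1

Derivation:
Op 1: N3 marks N1=dead -> (dead,v1)
Op 2: gossip N0<->N2 -> N0.N0=(alive,v0) N0.N1=(alive,v0) N0.N2=(alive,v0) N0.N3=(alive,v0) | N2.N0=(alive,v0) N2.N1=(alive,v0) N2.N2=(alive,v0) N2.N3=(alive,v0)
Op 3: N2 marks N3=suspect -> (suspect,v1)
Op 4: N0 marks N2=alive -> (alive,v1)
Op 5: gossip N3<->N2 -> N3.N0=(alive,v0) N3.N1=(dead,v1) N3.N2=(alive,v0) N3.N3=(suspect,v1) | N2.N0=(alive,v0) N2.N1=(dead,v1) N2.N2=(alive,v0) N2.N3=(suspect,v1)
Op 6: gossip N0<->N3 -> N0.N0=(alive,v0) N0.N1=(dead,v1) N0.N2=(alive,v1) N0.N3=(suspect,v1) | N3.N0=(alive,v0) N3.N1=(dead,v1) N3.N2=(alive,v1) N3.N3=(suspect,v1)
Op 7: gossip N0<->N3 -> N0.N0=(alive,v0) N0.N1=(dead,v1) N0.N2=(alive,v1) N0.N3=(suspect,v1) | N3.N0=(alive,v0) N3.N1=(dead,v1) N3.N2=(alive,v1) N3.N3=(suspect,v1)
Op 8: gossip N0<->N2 -> N0.N0=(alive,v0) N0.N1=(dead,v1) N0.N2=(alive,v1) N0.N3=(suspect,v1) | N2.N0=(alive,v0) N2.N1=(dead,v1) N2.N2=(alive,v1) N2.N3=(suspect,v1)
Op 9: N0 marks N0=suspect -> (suspect,v1)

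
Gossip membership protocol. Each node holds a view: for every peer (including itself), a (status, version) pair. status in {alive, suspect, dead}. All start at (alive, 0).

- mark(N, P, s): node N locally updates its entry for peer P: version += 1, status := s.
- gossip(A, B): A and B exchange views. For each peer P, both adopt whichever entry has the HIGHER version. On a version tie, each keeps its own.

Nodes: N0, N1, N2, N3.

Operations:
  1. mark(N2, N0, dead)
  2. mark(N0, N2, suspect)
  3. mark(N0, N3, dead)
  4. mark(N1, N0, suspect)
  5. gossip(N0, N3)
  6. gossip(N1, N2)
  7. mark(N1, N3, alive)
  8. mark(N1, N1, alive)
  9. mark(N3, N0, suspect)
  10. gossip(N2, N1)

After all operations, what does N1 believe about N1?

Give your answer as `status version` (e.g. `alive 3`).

Answer: alive 1

Derivation:
Op 1: N2 marks N0=dead -> (dead,v1)
Op 2: N0 marks N2=suspect -> (suspect,v1)
Op 3: N0 marks N3=dead -> (dead,v1)
Op 4: N1 marks N0=suspect -> (suspect,v1)
Op 5: gossip N0<->N3 -> N0.N0=(alive,v0) N0.N1=(alive,v0) N0.N2=(suspect,v1) N0.N3=(dead,v1) | N3.N0=(alive,v0) N3.N1=(alive,v0) N3.N2=(suspect,v1) N3.N3=(dead,v1)
Op 6: gossip N1<->N2 -> N1.N0=(suspect,v1) N1.N1=(alive,v0) N1.N2=(alive,v0) N1.N3=(alive,v0) | N2.N0=(dead,v1) N2.N1=(alive,v0) N2.N2=(alive,v0) N2.N3=(alive,v0)
Op 7: N1 marks N3=alive -> (alive,v1)
Op 8: N1 marks N1=alive -> (alive,v1)
Op 9: N3 marks N0=suspect -> (suspect,v1)
Op 10: gossip N2<->N1 -> N2.N0=(dead,v1) N2.N1=(alive,v1) N2.N2=(alive,v0) N2.N3=(alive,v1) | N1.N0=(suspect,v1) N1.N1=(alive,v1) N1.N2=(alive,v0) N1.N3=(alive,v1)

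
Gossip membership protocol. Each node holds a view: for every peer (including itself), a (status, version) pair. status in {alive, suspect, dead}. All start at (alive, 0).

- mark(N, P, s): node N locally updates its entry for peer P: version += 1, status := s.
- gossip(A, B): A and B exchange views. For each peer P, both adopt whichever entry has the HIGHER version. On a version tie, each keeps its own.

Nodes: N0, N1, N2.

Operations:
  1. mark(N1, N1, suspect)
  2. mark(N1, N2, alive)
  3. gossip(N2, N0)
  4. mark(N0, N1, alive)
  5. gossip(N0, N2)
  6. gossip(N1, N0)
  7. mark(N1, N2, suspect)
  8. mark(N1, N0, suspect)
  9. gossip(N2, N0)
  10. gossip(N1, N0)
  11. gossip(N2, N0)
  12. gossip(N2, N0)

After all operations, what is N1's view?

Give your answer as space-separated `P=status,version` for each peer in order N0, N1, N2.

Answer: N0=suspect,1 N1=suspect,1 N2=suspect,2

Derivation:
Op 1: N1 marks N1=suspect -> (suspect,v1)
Op 2: N1 marks N2=alive -> (alive,v1)
Op 3: gossip N2<->N0 -> N2.N0=(alive,v0) N2.N1=(alive,v0) N2.N2=(alive,v0) | N0.N0=(alive,v0) N0.N1=(alive,v0) N0.N2=(alive,v0)
Op 4: N0 marks N1=alive -> (alive,v1)
Op 5: gossip N0<->N2 -> N0.N0=(alive,v0) N0.N1=(alive,v1) N0.N2=(alive,v0) | N2.N0=(alive,v0) N2.N1=(alive,v1) N2.N2=(alive,v0)
Op 6: gossip N1<->N0 -> N1.N0=(alive,v0) N1.N1=(suspect,v1) N1.N2=(alive,v1) | N0.N0=(alive,v0) N0.N1=(alive,v1) N0.N2=(alive,v1)
Op 7: N1 marks N2=suspect -> (suspect,v2)
Op 8: N1 marks N0=suspect -> (suspect,v1)
Op 9: gossip N2<->N0 -> N2.N0=(alive,v0) N2.N1=(alive,v1) N2.N2=(alive,v1) | N0.N0=(alive,v0) N0.N1=(alive,v1) N0.N2=(alive,v1)
Op 10: gossip N1<->N0 -> N1.N0=(suspect,v1) N1.N1=(suspect,v1) N1.N2=(suspect,v2) | N0.N0=(suspect,v1) N0.N1=(alive,v1) N0.N2=(suspect,v2)
Op 11: gossip N2<->N0 -> N2.N0=(suspect,v1) N2.N1=(alive,v1) N2.N2=(suspect,v2) | N0.N0=(suspect,v1) N0.N1=(alive,v1) N0.N2=(suspect,v2)
Op 12: gossip N2<->N0 -> N2.N0=(suspect,v1) N2.N1=(alive,v1) N2.N2=(suspect,v2) | N0.N0=(suspect,v1) N0.N1=(alive,v1) N0.N2=(suspect,v2)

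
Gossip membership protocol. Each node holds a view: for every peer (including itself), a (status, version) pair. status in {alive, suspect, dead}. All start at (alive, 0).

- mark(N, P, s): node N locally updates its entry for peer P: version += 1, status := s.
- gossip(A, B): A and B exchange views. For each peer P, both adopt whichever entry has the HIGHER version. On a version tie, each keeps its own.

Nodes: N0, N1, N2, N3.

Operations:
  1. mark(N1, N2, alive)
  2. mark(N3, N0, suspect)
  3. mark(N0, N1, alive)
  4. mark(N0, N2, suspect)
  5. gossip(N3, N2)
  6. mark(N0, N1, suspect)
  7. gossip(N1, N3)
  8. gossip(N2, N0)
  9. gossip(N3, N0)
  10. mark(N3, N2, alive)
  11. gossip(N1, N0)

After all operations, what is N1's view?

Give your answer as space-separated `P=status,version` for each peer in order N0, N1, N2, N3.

Answer: N0=suspect,1 N1=suspect,2 N2=alive,1 N3=alive,0

Derivation:
Op 1: N1 marks N2=alive -> (alive,v1)
Op 2: N3 marks N0=suspect -> (suspect,v1)
Op 3: N0 marks N1=alive -> (alive,v1)
Op 4: N0 marks N2=suspect -> (suspect,v1)
Op 5: gossip N3<->N2 -> N3.N0=(suspect,v1) N3.N1=(alive,v0) N3.N2=(alive,v0) N3.N3=(alive,v0) | N2.N0=(suspect,v1) N2.N1=(alive,v0) N2.N2=(alive,v0) N2.N3=(alive,v0)
Op 6: N0 marks N1=suspect -> (suspect,v2)
Op 7: gossip N1<->N3 -> N1.N0=(suspect,v1) N1.N1=(alive,v0) N1.N2=(alive,v1) N1.N3=(alive,v0) | N3.N0=(suspect,v1) N3.N1=(alive,v0) N3.N2=(alive,v1) N3.N3=(alive,v0)
Op 8: gossip N2<->N0 -> N2.N0=(suspect,v1) N2.N1=(suspect,v2) N2.N2=(suspect,v1) N2.N3=(alive,v0) | N0.N0=(suspect,v1) N0.N1=(suspect,v2) N0.N2=(suspect,v1) N0.N3=(alive,v0)
Op 9: gossip N3<->N0 -> N3.N0=(suspect,v1) N3.N1=(suspect,v2) N3.N2=(alive,v1) N3.N3=(alive,v0) | N0.N0=(suspect,v1) N0.N1=(suspect,v2) N0.N2=(suspect,v1) N0.N3=(alive,v0)
Op 10: N3 marks N2=alive -> (alive,v2)
Op 11: gossip N1<->N0 -> N1.N0=(suspect,v1) N1.N1=(suspect,v2) N1.N2=(alive,v1) N1.N3=(alive,v0) | N0.N0=(suspect,v1) N0.N1=(suspect,v2) N0.N2=(suspect,v1) N0.N3=(alive,v0)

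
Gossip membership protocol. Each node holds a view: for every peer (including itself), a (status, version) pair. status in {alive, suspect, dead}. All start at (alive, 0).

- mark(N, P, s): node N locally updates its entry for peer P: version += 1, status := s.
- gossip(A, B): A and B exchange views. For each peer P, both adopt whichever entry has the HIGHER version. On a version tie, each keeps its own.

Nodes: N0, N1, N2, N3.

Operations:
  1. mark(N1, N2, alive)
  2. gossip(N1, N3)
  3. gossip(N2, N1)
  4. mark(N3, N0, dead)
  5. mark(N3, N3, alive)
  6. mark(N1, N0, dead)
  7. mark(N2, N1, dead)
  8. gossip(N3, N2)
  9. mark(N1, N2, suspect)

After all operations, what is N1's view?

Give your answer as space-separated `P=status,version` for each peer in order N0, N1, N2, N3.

Op 1: N1 marks N2=alive -> (alive,v1)
Op 2: gossip N1<->N3 -> N1.N0=(alive,v0) N1.N1=(alive,v0) N1.N2=(alive,v1) N1.N3=(alive,v0) | N3.N0=(alive,v0) N3.N1=(alive,v0) N3.N2=(alive,v1) N3.N3=(alive,v0)
Op 3: gossip N2<->N1 -> N2.N0=(alive,v0) N2.N1=(alive,v0) N2.N2=(alive,v1) N2.N3=(alive,v0) | N1.N0=(alive,v0) N1.N1=(alive,v0) N1.N2=(alive,v1) N1.N3=(alive,v0)
Op 4: N3 marks N0=dead -> (dead,v1)
Op 5: N3 marks N3=alive -> (alive,v1)
Op 6: N1 marks N0=dead -> (dead,v1)
Op 7: N2 marks N1=dead -> (dead,v1)
Op 8: gossip N3<->N2 -> N3.N0=(dead,v1) N3.N1=(dead,v1) N3.N2=(alive,v1) N3.N3=(alive,v1) | N2.N0=(dead,v1) N2.N1=(dead,v1) N2.N2=(alive,v1) N2.N3=(alive,v1)
Op 9: N1 marks N2=suspect -> (suspect,v2)

Answer: N0=dead,1 N1=alive,0 N2=suspect,2 N3=alive,0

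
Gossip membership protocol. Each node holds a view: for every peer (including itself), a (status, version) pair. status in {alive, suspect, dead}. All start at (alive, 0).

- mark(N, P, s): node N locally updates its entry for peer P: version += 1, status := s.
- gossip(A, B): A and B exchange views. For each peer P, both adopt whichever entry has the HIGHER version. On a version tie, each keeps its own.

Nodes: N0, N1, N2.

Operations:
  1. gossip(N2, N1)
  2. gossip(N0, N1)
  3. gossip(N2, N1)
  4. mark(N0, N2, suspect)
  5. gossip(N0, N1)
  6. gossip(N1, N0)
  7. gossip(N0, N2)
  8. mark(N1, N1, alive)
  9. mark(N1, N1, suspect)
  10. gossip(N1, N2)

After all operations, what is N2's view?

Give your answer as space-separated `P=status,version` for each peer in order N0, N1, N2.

Answer: N0=alive,0 N1=suspect,2 N2=suspect,1

Derivation:
Op 1: gossip N2<->N1 -> N2.N0=(alive,v0) N2.N1=(alive,v0) N2.N2=(alive,v0) | N1.N0=(alive,v0) N1.N1=(alive,v0) N1.N2=(alive,v0)
Op 2: gossip N0<->N1 -> N0.N0=(alive,v0) N0.N1=(alive,v0) N0.N2=(alive,v0) | N1.N0=(alive,v0) N1.N1=(alive,v0) N1.N2=(alive,v0)
Op 3: gossip N2<->N1 -> N2.N0=(alive,v0) N2.N1=(alive,v0) N2.N2=(alive,v0) | N1.N0=(alive,v0) N1.N1=(alive,v0) N1.N2=(alive,v0)
Op 4: N0 marks N2=suspect -> (suspect,v1)
Op 5: gossip N0<->N1 -> N0.N0=(alive,v0) N0.N1=(alive,v0) N0.N2=(suspect,v1) | N1.N0=(alive,v0) N1.N1=(alive,v0) N1.N2=(suspect,v1)
Op 6: gossip N1<->N0 -> N1.N0=(alive,v0) N1.N1=(alive,v0) N1.N2=(suspect,v1) | N0.N0=(alive,v0) N0.N1=(alive,v0) N0.N2=(suspect,v1)
Op 7: gossip N0<->N2 -> N0.N0=(alive,v0) N0.N1=(alive,v0) N0.N2=(suspect,v1) | N2.N0=(alive,v0) N2.N1=(alive,v0) N2.N2=(suspect,v1)
Op 8: N1 marks N1=alive -> (alive,v1)
Op 9: N1 marks N1=suspect -> (suspect,v2)
Op 10: gossip N1<->N2 -> N1.N0=(alive,v0) N1.N1=(suspect,v2) N1.N2=(suspect,v1) | N2.N0=(alive,v0) N2.N1=(suspect,v2) N2.N2=(suspect,v1)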